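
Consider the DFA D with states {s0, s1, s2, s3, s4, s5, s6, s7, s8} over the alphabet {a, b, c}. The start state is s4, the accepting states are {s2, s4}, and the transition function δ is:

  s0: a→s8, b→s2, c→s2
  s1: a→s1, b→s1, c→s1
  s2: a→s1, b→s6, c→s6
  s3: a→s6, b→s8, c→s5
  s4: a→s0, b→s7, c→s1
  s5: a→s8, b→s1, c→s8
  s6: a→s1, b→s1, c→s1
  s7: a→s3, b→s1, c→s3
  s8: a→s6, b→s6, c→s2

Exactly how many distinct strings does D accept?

10

The useful subgraph on states {s0, s2, s3, s4, s5, s7, s8} is acyclic, so L(D) is finite; the longest accepting path visits 6 useful states, giving maximum string length 5.
Counting accepting paths from s4 by length: 1 of length 0, 2 of length 2, 1 of length 3, 2 of length 4, 4 of length 5. Total 10.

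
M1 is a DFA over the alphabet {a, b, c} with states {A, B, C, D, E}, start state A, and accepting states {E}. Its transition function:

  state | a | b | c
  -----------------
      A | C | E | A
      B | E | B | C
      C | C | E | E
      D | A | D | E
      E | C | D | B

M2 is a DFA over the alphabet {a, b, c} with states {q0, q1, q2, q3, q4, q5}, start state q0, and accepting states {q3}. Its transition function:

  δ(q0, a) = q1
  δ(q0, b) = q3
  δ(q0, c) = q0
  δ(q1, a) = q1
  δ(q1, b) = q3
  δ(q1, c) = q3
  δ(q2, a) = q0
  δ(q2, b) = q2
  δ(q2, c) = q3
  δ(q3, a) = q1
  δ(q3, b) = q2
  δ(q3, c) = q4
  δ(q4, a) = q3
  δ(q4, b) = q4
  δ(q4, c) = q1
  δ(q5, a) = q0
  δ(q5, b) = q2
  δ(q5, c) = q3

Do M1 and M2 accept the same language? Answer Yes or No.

Yes

Exploring the product automaton M1 × M2 from the start pair (A, q0), following both machines on each input symbol, reaches 5 state pairs: (A, q0), (C, q1), (E, q3), (D, q2), (B, q4).
M1 accepts in {E} and M2 accepts in {q3}. In every reachable pair the two components are either both accepting — (E, q3) — or both non-accepting, so no string is accepted by exactly one of the machines: L(M1) \ L(M2) and L(M2) \ L(M1) are both empty.
Hence every string is accepted by M1 iff it is accepted by M2, and the two languages coincide.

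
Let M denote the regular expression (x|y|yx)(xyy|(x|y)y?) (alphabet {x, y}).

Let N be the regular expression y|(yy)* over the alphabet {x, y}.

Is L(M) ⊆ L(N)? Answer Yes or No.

The string xx is in L(M) but not in L(N).
So L(M) ⊄ L(N).

No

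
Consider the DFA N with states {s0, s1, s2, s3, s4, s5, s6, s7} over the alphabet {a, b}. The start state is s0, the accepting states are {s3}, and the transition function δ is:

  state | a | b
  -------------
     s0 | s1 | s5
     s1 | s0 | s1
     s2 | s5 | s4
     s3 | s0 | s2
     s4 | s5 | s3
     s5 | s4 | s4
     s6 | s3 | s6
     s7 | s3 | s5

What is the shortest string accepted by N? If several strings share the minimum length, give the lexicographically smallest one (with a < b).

bab

A breadth-first search from s0 reaches an accepting state first via the path s0 → s5 → s4 → s3 on input bab.
No string of length < 3 is accepted (BFS exhausts all shorter strings without reaching an accepting state), and bab is the lexicographically least accepting string of length 3.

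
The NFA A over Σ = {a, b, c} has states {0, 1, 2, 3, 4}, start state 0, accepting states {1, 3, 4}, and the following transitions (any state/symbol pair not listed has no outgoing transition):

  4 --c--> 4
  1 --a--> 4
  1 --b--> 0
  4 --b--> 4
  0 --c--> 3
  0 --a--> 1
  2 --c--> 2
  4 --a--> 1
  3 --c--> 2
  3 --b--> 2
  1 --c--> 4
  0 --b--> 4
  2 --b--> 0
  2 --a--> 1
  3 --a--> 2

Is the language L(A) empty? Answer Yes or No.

No

The string a is accepted: the run 0 → 1 ends in the accepting state 1.
Since at least one string is accepted, L(A) is not empty.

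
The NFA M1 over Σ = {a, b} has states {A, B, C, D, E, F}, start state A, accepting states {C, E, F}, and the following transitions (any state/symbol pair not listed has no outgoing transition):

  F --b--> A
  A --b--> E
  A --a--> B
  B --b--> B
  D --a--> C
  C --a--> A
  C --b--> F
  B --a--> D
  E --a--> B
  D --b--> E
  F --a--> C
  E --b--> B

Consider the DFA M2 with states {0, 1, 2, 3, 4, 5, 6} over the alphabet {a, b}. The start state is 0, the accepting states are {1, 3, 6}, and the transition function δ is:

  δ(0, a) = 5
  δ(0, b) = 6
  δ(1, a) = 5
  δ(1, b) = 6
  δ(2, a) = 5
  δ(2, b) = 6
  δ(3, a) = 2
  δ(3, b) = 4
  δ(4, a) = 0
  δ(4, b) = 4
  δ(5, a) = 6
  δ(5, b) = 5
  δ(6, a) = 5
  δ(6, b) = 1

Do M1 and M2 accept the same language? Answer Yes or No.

The string aaa is accepted by M1 but rejected by M2.
So L(M1) ≠ L(M2).

No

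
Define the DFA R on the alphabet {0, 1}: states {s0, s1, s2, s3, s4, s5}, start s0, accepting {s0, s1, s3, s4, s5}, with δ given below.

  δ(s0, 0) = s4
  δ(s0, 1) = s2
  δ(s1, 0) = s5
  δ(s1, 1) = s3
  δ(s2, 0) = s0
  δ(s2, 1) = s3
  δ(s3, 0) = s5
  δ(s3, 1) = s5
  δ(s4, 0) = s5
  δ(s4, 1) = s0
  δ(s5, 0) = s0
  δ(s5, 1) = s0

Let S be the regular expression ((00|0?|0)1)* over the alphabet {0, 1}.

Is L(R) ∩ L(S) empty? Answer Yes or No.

No

The empty string ε is accepted by both R and S.
Hence L(R) ∩ L(S) ≠ ∅.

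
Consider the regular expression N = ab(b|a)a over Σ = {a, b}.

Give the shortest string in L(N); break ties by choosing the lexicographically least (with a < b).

By inspection of the expression, no string of length less than 4 matches, and abaa is the lexicographically first match of length 4.

abaa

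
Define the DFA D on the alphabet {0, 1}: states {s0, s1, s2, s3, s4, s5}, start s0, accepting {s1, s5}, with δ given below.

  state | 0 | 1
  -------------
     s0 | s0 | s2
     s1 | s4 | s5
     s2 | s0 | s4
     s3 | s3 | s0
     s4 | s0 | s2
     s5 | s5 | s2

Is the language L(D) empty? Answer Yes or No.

Yes

The states reachable from the start state are {s0, s2, s4}.
None of the accepting states {s1, s5} is reachable, so no string is accepted and L(D) = ∅.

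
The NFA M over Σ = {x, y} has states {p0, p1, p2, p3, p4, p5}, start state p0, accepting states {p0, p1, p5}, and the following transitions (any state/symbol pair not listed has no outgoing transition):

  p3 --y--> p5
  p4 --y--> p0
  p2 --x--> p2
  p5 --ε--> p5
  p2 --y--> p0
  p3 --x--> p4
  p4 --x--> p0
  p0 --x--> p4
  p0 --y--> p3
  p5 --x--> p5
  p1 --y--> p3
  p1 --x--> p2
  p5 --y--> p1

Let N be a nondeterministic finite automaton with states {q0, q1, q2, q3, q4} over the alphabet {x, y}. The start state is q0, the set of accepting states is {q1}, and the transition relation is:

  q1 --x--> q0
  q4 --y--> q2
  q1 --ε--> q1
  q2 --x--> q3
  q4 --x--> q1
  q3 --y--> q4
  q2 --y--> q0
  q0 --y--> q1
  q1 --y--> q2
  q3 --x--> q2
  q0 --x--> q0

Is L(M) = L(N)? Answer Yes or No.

No

The empty string ε is accepted by M but rejected by N.
So L(M) ≠ L(N).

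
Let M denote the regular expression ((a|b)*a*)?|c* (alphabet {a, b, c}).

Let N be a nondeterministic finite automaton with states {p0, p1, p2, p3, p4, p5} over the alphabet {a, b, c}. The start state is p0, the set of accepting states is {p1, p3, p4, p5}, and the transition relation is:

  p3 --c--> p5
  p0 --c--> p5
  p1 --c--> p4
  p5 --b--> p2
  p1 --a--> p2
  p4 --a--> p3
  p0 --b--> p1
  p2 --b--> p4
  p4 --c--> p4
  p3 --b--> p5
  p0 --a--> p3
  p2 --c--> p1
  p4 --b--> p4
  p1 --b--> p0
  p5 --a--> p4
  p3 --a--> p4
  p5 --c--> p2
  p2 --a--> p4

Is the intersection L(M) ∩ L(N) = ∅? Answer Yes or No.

The string a is accepted by both M and N.
Hence L(M) ∩ L(N) ≠ ∅.

No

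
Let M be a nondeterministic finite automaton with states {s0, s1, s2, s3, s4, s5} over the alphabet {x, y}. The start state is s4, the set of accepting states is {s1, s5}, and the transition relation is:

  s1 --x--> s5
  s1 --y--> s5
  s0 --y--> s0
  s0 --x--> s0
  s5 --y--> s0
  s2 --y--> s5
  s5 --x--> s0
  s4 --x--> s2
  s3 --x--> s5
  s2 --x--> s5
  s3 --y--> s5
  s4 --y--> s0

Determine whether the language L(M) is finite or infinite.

finite

The useful states (reachable from s4 and able to reach an accepting state) are {s2, s4, s5}.
Restricted to these states the transition graph has no cycle, so every accepting path has bounded length and L is finite.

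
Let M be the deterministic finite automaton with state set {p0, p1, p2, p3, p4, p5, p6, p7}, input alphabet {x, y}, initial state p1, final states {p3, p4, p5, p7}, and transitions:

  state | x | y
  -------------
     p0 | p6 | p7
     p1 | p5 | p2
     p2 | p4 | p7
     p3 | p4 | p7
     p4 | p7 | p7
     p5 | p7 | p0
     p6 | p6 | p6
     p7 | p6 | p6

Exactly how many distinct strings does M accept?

7

The useful subgraph on states {p0, p1, p2, p4, p5, p7} is acyclic, so L(M) is finite; the longest accepting path visits 4 useful states, giving maximum string length 3.
Counting accepting paths from p1 by length: 1 of length 1, 3 of length 2, 3 of length 3. Total 7.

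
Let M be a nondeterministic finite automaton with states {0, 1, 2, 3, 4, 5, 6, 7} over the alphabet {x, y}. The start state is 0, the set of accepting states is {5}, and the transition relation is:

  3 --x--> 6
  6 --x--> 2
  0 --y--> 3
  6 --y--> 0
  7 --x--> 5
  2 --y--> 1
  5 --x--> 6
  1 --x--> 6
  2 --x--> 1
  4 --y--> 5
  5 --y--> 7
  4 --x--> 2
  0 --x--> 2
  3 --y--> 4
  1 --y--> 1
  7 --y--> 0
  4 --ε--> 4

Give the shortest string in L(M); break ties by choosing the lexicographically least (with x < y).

A breadth-first search from 0 reaches an accepting state first via the path 0 → 3 → 4 → 5 on input yyy.
No string of length < 3 is accepted (BFS exhausts all shorter strings without reaching an accepting state), and yyy is the lexicographically least accepting string of length 3.

yyy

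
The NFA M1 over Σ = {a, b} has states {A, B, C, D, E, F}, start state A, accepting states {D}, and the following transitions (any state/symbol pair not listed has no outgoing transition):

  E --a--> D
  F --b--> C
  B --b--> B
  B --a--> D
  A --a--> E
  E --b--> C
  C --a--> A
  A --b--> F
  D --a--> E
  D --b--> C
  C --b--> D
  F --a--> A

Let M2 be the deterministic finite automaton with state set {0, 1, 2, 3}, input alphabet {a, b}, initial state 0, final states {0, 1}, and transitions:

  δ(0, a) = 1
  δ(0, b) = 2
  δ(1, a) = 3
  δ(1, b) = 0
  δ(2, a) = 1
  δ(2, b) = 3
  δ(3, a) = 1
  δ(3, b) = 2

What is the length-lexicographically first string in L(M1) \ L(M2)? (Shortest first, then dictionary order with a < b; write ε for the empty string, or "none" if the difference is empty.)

The string aa is accepted by M1 but not by M2.
No shorter string lies in the difference, and aa is the lexicographically first length-2 string in L(M1) \ L(M2).

aa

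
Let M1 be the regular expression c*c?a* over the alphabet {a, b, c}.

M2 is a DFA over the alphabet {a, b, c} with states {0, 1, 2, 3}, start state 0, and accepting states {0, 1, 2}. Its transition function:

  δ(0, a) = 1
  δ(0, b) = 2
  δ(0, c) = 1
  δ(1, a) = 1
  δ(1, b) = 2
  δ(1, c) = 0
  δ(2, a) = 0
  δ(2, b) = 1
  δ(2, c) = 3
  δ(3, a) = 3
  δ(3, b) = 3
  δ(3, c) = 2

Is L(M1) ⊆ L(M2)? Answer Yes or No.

Converting the expression M1 to a DFA (subset construction, then merging equivalent states) gives the minimal DFA with states {r0, r1, r2}, start state r0, accepting states {r0, r1} and transitions r0: a→r1, b→r2, c→r0; r1: a→r1, b→r2, c→r2; r2: a→r2, b→r2, c→r2.
Exploring the product automaton M1 × M2 from the start pair (r0, 0), following both machines on each input symbol, reaches 7 state pairs: (r0, 0), (r1, 1), (r2, 2), (r0, 1), (r2, 0), (r2, 1), (r2, 3).
M1 accepts in {r0, r1} and M2 accepts in {0, 1, 2}. The reachable pairs whose M1-component is accepting are (r0, 0), (r1, 1), (r0, 1); in each of them the M2-component is accepting too, so the product for L(M1) \ L(M2) (M1-component accepting, M2-component rejecting) has no reachable accepting pair and the difference is empty.
Hence every string in L(M1) is also in L(M2).

Yes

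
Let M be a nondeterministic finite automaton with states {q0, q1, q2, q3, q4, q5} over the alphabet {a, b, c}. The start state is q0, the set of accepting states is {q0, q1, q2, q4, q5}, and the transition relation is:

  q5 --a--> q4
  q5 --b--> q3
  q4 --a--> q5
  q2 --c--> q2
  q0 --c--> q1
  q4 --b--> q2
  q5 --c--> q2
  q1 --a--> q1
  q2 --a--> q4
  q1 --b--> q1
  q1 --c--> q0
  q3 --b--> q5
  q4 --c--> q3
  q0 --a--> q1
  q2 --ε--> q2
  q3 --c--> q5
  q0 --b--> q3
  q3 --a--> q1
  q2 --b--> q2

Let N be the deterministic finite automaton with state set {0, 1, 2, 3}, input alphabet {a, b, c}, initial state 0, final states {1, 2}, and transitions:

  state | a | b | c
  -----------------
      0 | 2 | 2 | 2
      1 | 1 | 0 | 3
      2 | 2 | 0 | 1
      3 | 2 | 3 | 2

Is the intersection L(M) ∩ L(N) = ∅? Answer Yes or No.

The string a is accepted by both M and N.
Hence L(M) ∩ L(N) ≠ ∅.

No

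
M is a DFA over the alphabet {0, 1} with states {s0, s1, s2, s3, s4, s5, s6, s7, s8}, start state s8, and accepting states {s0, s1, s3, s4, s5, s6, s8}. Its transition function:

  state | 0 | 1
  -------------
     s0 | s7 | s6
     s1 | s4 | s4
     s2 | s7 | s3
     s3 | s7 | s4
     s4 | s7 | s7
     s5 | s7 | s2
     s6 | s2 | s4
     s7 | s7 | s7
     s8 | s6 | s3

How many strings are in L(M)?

7

The useful subgraph on states {s2, s3, s4, s6, s8} is acyclic, so L(M) is finite; the longest accepting path visits 5 useful states, giving maximum string length 4.
Counting accepting paths from s8 by length: 1 of length 0, 2 of length 1, 2 of length 2, 1 of length 3, 1 of length 4. Total 7.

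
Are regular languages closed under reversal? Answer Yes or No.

Reverse every transition of an NFA for L, make the old start state the unique accepting state, and add a fresh start state with ε-moves to the old accepting states; this NFA accepts Lᴿ.
So the regular languages are closed under reversal.

Yes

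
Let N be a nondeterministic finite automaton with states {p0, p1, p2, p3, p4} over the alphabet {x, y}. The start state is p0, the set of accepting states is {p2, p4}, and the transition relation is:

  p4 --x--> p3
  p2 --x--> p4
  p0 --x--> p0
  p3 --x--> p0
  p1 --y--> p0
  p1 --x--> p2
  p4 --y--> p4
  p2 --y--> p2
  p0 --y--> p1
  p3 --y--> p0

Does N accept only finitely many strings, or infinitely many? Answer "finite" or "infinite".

infinite

State p0 is reachable from the start and can reach an accepting state, and it lies on the cycle p0 → p0.
Traversing that cycle any number of times yields accepted strings of unbounded length, so the language is infinite.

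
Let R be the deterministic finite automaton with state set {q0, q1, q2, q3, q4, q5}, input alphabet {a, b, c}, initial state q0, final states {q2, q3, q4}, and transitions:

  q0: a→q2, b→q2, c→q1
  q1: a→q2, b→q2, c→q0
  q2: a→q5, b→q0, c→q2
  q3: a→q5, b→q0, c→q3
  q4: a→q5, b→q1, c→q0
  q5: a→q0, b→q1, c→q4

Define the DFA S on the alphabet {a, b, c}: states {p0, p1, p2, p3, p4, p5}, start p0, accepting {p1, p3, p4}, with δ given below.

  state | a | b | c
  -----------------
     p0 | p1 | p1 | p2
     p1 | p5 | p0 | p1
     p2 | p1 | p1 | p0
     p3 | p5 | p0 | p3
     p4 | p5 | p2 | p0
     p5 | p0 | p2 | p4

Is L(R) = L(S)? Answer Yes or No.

Yes

Exploring the product automaton R × S from the start pair (q0, p0), following both machines on each input symbol, reaches 5 state pairs: (q0, p0), (q2, p1), (q1, p2), (q5, p5), (q4, p4).
R accepts in {q2, q3, q4} and S accepts in {p1, p3, p4}. In every reachable pair the two components are either both accepting — (q2, p1), (q4, p4) — or both non-accepting, so no string is accepted by exactly one of the machines: L(R) \ L(S) and L(S) \ L(R) are both empty.
Hence every string is accepted by R iff it is accepted by S, and the two languages coincide.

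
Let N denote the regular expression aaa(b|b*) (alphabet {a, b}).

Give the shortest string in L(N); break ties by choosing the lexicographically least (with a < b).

By inspection of the expression, no string of length less than 3 matches, and aaa is the lexicographically first match of length 3.

aaa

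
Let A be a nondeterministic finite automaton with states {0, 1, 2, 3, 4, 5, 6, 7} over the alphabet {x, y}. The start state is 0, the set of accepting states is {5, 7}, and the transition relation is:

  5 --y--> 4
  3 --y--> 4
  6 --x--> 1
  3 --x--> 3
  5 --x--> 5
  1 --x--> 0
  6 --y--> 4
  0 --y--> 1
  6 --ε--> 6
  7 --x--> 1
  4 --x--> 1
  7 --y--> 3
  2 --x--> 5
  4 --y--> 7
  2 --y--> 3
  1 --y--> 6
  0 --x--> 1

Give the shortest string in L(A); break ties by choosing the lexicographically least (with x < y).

A breadth-first search from 0 reaches an accepting state first via the path 0 → 1 → 6 → 4 → 7 on input xyyy.
No string of length < 4 is accepted (BFS exhausts all shorter strings without reaching an accepting state), and xyyy is the lexicographically least accepting string of length 4.

xyyy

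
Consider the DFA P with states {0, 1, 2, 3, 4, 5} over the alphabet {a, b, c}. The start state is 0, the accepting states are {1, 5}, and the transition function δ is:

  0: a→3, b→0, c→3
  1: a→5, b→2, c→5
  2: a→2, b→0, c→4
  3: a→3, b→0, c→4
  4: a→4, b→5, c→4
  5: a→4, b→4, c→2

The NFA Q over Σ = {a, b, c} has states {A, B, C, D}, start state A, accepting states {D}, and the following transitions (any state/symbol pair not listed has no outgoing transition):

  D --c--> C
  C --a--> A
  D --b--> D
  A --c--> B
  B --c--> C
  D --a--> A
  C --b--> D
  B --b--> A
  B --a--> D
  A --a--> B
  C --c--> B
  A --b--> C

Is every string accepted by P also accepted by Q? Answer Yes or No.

No

The string acab is in L(P) but not in L(Q).
So L(P) ⊄ L(Q).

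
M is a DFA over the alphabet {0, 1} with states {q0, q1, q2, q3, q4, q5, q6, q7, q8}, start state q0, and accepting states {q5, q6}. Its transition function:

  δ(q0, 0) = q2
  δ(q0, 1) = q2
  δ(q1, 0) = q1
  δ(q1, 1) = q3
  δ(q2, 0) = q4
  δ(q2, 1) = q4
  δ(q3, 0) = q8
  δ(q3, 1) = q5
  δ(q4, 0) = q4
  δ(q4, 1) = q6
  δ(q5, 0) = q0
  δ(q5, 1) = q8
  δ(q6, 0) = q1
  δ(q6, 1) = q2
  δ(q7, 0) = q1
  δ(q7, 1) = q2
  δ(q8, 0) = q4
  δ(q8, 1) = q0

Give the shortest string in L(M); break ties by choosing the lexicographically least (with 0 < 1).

001

A breadth-first search from q0 reaches an accepting state first via the path q0 → q2 → q4 → q6 on input 001.
No string of length < 3 is accepted (BFS exhausts all shorter strings without reaching an accepting state), and 001 is the lexicographically least accepting string of length 3.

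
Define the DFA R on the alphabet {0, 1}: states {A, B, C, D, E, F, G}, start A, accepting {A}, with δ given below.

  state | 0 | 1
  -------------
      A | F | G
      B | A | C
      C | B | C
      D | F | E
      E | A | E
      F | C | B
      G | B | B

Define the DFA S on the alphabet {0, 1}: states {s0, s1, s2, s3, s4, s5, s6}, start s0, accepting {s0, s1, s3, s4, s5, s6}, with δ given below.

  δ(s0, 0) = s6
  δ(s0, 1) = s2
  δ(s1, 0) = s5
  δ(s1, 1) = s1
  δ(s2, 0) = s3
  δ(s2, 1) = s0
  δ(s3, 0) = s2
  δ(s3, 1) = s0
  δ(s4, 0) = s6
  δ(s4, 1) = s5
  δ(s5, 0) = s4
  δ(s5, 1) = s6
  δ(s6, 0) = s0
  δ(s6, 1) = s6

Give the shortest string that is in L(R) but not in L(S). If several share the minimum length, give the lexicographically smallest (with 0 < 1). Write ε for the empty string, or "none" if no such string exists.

The string 100 is accepted by R but not by S.
No shorter string lies in the difference, and 100 is the lexicographically first length-3 string in L(R) \ L(S).

100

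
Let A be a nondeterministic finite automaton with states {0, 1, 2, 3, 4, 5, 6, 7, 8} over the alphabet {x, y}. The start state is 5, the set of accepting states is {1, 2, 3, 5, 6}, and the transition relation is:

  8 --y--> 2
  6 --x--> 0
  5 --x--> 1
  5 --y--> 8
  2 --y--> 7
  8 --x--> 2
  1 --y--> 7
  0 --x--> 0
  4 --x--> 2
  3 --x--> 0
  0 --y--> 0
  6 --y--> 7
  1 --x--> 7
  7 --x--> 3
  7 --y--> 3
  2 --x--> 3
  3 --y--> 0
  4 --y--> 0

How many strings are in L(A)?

The useful subgraph on states {1, 2, 3, 5, 7, 8} is acyclic, so L(A) is finite; the longest accepting path visits 5 useful states, giving maximum string length 4.
Counting accepting paths from 5 by length: 1 of length 0, 1 of length 1, 2 of length 2, 6 of length 3, 4 of length 4. Total 14.

14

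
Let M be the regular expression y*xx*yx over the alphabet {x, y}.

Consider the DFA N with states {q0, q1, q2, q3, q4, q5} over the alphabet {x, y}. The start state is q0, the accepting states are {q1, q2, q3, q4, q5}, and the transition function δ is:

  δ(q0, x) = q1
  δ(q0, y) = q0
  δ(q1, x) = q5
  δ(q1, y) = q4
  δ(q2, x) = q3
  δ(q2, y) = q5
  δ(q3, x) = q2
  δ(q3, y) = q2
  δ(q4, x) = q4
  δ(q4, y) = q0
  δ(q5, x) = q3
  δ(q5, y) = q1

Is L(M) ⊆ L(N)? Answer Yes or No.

Yes

Converting the expression M to a DFA (subset construction, then merging equivalent states) gives the minimal DFA with states {m0, m1, m2, m3, m4}, start state m0, accepting states {m3} and transitions m0: x→m1, y→m0; m1: x→m1, y→m2; m2: x→m3, y→m4; m3: x→m4, y→m4; m4: x→m4, y→m4.
Exploring the product automaton M × N from the start pair (m0, q0), following both machines on each input symbol, reaches 18 state pairs: (m0, q0), (m1, q1), (m1, q5), (m2, q4), (m1, q3), (m2, q1), (m3, q4), (m4, q0), (m1, q2), (m2, q2), (m3, q5), (m4, q4), (m4, q1), (m2, q5), (m3, q3), (m4, q5), (m4, q3), (m4, q2).
M accepts in {m3} and N accepts in {q1, q2, q3, q4, q5}. The reachable pairs whose M-component is accepting are (m3, q4), (m3, q5), (m3, q3); in each of them the N-component is accepting too, so the product for L(M) \ L(N) (M-component accepting, N-component rejecting) has no reachable accepting pair and the difference is empty.
Hence every string in L(M) is also in L(N).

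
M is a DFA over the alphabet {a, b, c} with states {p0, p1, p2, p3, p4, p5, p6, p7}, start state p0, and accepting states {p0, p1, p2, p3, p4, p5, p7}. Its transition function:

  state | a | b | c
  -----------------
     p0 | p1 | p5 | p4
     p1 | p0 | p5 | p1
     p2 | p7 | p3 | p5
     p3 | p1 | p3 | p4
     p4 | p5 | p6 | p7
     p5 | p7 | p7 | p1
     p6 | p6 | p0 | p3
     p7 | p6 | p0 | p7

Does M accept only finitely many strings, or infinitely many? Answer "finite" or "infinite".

State p0 is reachable from the start and can reach an accepting state, and it lies on the cycle p0 → p1 → p0.
Traversing that cycle any number of times yields accepted strings of unbounded length, so the language is infinite.

infinite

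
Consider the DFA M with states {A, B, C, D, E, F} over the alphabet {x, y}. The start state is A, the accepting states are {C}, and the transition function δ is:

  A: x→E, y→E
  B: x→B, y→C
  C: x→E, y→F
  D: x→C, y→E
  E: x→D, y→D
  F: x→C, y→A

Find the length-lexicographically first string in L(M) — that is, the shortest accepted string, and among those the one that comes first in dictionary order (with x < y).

A breadth-first search from A reaches an accepting state first via the path A → E → D → C on input xxx.
No string of length < 3 is accepted (BFS exhausts all shorter strings without reaching an accepting state), and xxx is the lexicographically least accepting string of length 3.

xxx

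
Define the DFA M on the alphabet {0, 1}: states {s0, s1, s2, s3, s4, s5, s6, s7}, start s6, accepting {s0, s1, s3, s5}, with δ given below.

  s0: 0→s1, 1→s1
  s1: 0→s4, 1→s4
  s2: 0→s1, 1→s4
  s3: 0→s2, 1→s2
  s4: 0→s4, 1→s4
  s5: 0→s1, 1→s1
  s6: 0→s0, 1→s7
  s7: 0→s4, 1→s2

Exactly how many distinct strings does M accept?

The useful subgraph on states {s0, s1, s2, s6, s7} is acyclic, so L(M) is finite; the longest accepting path visits 4 useful states, giving maximum string length 3.
Counting accepting paths from s6 by length: 1 of length 1, 2 of length 2, 1 of length 3. Total 4.

4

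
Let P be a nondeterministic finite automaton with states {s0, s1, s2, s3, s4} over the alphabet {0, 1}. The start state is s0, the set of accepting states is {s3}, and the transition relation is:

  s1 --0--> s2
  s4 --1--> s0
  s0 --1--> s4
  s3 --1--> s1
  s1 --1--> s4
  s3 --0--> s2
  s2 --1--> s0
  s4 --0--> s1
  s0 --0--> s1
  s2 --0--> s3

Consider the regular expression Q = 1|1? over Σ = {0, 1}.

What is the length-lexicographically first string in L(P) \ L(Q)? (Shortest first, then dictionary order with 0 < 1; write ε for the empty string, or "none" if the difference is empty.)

000

The string 000 is accepted by P but not by Q.
No shorter string lies in the difference, and 000 is the lexicographically first length-3 string in L(P) \ L(Q).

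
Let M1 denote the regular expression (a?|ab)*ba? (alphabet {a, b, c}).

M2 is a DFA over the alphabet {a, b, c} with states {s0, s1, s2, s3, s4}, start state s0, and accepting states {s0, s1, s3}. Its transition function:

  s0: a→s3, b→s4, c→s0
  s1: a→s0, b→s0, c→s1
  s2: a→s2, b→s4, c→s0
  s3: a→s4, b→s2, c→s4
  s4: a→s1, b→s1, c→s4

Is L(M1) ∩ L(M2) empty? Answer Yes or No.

No

The string ba is accepted by both M1 and M2.
Hence L(M1) ∩ L(M2) ≠ ∅.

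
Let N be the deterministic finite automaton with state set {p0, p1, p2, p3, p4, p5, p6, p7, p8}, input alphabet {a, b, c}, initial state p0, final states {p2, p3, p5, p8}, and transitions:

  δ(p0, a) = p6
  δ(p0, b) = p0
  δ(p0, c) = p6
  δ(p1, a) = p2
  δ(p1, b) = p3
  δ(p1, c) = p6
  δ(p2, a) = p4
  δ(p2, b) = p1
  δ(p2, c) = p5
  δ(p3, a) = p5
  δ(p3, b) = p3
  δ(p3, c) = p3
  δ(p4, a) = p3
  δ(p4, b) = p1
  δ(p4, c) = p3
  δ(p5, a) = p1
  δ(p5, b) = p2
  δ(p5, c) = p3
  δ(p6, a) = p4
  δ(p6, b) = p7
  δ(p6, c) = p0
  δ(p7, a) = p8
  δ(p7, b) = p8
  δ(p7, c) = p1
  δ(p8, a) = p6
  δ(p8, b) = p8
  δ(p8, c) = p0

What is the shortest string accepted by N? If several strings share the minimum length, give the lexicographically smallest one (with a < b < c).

aaa

A breadth-first search from p0 reaches an accepting state first via the path p0 → p6 → p4 → p3 on input aaa.
No string of length < 3 is accepted (BFS exhausts all shorter strings without reaching an accepting state), and aaa is the lexicographically least accepting string of length 3.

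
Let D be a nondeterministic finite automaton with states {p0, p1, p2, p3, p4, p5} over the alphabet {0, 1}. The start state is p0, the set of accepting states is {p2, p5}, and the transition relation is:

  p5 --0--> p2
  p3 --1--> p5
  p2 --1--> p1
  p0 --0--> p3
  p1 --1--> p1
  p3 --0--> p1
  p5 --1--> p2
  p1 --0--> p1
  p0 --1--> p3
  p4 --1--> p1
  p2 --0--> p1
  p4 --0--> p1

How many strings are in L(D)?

6

The useful subgraph on states {p0, p2, p3, p5} is acyclic, so L(D) is finite; the longest accepting path visits 4 useful states, giving maximum string length 3.
Counting accepting paths from p0 by length: 2 of length 2, 4 of length 3. Total 6.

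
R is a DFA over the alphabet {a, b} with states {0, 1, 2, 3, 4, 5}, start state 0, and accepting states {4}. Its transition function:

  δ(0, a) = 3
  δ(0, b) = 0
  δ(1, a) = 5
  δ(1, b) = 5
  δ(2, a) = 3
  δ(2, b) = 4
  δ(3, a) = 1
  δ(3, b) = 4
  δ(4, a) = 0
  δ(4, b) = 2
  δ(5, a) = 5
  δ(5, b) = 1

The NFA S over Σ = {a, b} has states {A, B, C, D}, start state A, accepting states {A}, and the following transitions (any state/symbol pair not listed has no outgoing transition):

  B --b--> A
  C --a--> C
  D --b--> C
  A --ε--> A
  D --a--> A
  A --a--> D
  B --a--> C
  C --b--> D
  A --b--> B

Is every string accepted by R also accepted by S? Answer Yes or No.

No

The string ab is in L(R) but not in L(S).
So L(R) ⊄ L(S).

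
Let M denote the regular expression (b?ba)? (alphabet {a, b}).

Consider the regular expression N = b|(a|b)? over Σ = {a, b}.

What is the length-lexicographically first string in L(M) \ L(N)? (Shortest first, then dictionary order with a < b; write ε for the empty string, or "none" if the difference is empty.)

ba

The string ba is accepted by M but not by N.
No shorter string lies in the difference, and ba is the lexicographically first length-2 string in L(M) \ L(N).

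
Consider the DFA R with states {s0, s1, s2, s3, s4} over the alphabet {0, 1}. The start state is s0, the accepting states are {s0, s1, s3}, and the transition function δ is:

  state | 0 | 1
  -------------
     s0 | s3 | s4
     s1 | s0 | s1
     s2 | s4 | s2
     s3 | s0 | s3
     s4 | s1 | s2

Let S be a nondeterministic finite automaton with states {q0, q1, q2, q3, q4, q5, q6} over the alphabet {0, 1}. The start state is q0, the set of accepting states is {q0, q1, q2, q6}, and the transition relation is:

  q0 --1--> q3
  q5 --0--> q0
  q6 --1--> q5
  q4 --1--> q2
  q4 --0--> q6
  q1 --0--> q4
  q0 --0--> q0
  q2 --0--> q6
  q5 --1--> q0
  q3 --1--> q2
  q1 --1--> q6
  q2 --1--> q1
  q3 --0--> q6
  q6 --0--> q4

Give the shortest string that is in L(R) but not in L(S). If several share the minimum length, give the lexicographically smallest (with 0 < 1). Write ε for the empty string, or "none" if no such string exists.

The string 01 is accepted by R but not by S.
No shorter string lies in the difference, and 01 is the lexicographically first length-2 string in L(R) \ L(S).

01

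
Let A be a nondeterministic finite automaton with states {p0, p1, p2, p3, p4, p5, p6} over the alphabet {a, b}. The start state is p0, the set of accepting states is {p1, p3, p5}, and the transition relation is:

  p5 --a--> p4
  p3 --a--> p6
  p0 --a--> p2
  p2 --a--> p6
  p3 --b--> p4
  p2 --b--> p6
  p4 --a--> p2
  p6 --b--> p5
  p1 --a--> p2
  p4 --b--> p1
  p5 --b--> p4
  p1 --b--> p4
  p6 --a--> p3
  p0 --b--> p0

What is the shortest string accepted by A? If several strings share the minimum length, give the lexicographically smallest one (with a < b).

aaa

A breadth-first search from p0 reaches an accepting state first via the path p0 → p2 → p6 → p3 on input aaa.
No string of length < 3 is accepted (BFS exhausts all shorter strings without reaching an accepting state), and aaa is the lexicographically least accepting string of length 3.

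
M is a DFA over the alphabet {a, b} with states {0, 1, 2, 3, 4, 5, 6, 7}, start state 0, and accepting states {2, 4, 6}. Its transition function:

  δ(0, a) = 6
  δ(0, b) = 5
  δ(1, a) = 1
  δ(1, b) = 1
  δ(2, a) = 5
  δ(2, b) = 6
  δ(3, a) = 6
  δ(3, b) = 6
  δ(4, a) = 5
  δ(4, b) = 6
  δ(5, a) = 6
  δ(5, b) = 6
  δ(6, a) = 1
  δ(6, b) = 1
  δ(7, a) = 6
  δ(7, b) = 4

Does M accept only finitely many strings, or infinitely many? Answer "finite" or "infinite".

The useful states (reachable from 0 and able to reach an accepting state) are {0, 5, 6}.
Restricted to these states the transition graph has no cycle, so every accepting path has bounded length and L is finite.

finite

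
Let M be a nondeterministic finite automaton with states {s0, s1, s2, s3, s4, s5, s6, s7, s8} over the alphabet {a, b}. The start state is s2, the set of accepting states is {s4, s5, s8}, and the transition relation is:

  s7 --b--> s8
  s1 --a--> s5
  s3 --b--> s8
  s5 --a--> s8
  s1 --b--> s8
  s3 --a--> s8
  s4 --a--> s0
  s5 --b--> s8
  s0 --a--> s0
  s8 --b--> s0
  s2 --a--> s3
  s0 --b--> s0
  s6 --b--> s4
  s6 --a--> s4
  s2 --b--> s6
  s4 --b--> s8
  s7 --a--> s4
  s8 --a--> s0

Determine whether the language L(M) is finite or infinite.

finite

The useful states (reachable from s2 and able to reach an accepting state) are {s2, s3, s4, s6, s8}.
Restricted to these states the transition graph has no cycle, so every accepting path has bounded length and L is finite.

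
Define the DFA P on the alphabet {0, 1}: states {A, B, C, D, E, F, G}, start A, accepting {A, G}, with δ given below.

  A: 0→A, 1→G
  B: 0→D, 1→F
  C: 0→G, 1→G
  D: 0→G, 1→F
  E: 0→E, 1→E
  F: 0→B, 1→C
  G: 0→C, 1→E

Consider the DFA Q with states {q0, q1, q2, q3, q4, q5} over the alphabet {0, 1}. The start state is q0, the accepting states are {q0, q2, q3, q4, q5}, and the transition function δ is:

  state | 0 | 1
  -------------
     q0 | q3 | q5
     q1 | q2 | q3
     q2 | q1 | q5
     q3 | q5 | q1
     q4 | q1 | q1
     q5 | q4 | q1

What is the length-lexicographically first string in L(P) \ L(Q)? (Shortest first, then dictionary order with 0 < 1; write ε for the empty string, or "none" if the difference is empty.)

01

The string 01 is accepted by P but not by Q.
No shorter string lies in the difference, and 01 is the lexicographically first length-2 string in L(P) \ L(Q).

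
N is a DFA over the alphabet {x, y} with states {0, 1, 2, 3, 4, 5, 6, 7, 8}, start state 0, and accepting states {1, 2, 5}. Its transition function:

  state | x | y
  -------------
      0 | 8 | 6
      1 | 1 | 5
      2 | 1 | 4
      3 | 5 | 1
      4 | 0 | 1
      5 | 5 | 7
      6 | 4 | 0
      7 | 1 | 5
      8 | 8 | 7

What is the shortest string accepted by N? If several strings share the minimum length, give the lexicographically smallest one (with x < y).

xyx

A breadth-first search from 0 reaches an accepting state first via the path 0 → 8 → 7 → 1 on input xyx.
No string of length < 3 is accepted (BFS exhausts all shorter strings without reaching an accepting state), and xyx is the lexicographically least accepting string of length 3.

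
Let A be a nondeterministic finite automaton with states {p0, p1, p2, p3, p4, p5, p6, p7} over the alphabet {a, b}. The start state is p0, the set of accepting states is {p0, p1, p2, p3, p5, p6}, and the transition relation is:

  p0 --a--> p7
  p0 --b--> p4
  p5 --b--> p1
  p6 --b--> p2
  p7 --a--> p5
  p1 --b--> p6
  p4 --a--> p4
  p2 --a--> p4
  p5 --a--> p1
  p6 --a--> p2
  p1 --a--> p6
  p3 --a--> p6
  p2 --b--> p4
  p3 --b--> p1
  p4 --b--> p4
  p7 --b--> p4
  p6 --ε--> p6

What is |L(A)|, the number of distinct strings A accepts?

16

The useful subgraph on states {p0, p1, p2, p5, p6, p7} is acyclic, so L(A) is finite; the longest accepting path visits 6 useful states, giving maximum string length 5.
Counting accepting paths from p0 by length: 1 of length 0, 1 of length 2, 2 of length 3, 4 of length 4, 8 of length 5. Total 16.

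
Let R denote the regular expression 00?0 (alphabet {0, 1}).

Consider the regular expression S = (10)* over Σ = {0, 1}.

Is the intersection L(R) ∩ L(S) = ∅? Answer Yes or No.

Yes

Converting the expression R to a DFA (subset construction, then merging equivalent states) gives the minimal DFA with states {r0, r1, r2, r3, r4}, start state r0, accepting states {r3, r4} and transitions r0: 0→r1, 1→r2; r1: 0→r3, 1→r2; r2: 0→r2, 1→r2; r3: 0→r4, 1→r2; r4: 0→r2, 1→r2.
Converting the expression S to a DFA (subset construction, then merging equivalent states) gives the minimal DFA with states {s0, s1, s2}, start state s0, accepting states {s0} and transitions s0: 0→s1, 1→s2; s1: 0→s1, 1→s1; s2: 0→s0, 1→s1.
Exploring the product automaton R × S from the start pair (r0, s0), following both machines on each input symbol, reaches 7 state pairs: (r0, s0), (r1, s1), (r2, s2), (r3, s1), (r2, s1), (r2, s0), (r4, s1).
R accepts in {r3, r4} and S accepts in {s0}; no reachable pair has both components accepting, so no string drives both machines to acceptance simultaneously and L(R) ∩ L(S) = ∅.
So no string is accepted by both, and the intersection is empty.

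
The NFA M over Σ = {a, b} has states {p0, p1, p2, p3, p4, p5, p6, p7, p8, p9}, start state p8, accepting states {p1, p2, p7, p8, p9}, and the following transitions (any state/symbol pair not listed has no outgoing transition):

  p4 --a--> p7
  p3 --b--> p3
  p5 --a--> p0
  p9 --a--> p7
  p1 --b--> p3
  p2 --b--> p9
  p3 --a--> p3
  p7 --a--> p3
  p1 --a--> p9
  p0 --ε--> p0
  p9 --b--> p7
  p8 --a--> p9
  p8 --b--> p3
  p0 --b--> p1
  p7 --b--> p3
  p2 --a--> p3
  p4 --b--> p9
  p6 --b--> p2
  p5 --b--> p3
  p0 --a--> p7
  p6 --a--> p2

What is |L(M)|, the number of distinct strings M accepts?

The useful subgraph on states {p7, p8, p9} is acyclic, so L(M) is finite; the longest accepting path visits 3 useful states, giving maximum string length 2.
Counting accepting paths from p8 by length: 1 of length 0, 1 of length 1, 2 of length 2. Total 4.

4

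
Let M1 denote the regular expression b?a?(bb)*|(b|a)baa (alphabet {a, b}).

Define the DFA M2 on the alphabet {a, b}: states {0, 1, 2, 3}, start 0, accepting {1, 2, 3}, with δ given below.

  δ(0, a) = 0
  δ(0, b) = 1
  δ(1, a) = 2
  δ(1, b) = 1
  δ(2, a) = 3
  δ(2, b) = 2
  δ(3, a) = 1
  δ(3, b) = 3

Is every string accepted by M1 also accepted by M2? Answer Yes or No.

No

The empty string ε is in L(M1) but not in L(M2).
So L(M1) ⊄ L(M2).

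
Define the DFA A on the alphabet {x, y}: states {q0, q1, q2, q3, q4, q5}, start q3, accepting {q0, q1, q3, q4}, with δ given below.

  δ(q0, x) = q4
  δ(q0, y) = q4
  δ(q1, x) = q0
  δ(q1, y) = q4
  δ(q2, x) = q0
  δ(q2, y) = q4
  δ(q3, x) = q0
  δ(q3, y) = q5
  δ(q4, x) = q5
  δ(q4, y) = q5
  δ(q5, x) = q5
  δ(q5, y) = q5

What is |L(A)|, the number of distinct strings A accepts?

4

The useful subgraph on states {q0, q3, q4} is acyclic, so L(A) is finite; the longest accepting path visits 3 useful states, giving maximum string length 2.
Counting accepting paths from q3 by length: 1 of length 0, 1 of length 1, 2 of length 2. Total 4.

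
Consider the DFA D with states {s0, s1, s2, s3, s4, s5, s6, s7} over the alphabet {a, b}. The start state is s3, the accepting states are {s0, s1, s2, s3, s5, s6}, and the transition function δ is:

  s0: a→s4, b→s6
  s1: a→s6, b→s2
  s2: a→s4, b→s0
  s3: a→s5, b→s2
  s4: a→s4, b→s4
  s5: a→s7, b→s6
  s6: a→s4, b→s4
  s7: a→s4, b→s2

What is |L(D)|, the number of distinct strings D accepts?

9

The useful subgraph on states {s0, s2, s3, s5, s6, s7} is acyclic, so L(D) is finite; the longest accepting path visits 6 useful states, giving maximum string length 5.
Counting accepting paths from s3 by length: 1 of length 0, 2 of length 1, 2 of length 2, 2 of length 3, 1 of length 4, 1 of length 5. Total 9.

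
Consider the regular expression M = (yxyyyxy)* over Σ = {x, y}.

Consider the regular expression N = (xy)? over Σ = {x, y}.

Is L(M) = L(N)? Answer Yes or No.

The string yxyyyxy is accepted by M but rejected by N.
So L(M) ≠ L(N).

No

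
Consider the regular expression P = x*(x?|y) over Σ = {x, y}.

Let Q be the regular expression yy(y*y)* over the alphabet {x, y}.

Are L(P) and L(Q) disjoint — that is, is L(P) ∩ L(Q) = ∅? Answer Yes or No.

Converting the expression P to a DFA (subset construction, then merging equivalent states) gives the minimal DFA with states {p0, p1, p2}, start state p0, accepting states {p0, p1} and transitions p0: x→p0, y→p1; p1: x→p2, y→p2; p2: x→p2, y→p2.
Converting the expression Q to a DFA (subset construction, then merging equivalent states) gives the minimal DFA with states {q0, q1, q2, q3}, start state q0, accepting states {q3} and transitions q0: x→q1, y→q2; q1: x→q1, y→q1; q2: x→q1, y→q3; q3: x→q1, y→q3.
Exploring the product automaton P × Q from the start pair (p0, q0), following both machines on each input symbol, reaches 6 state pairs: (p0, q0), (p0, q1), (p1, q2), (p1, q1), (p2, q1), (p2, q3).
P accepts in {p0, p1} and Q accepts in {q3}; no reachable pair has both components accepting, so no string drives both machines to acceptance simultaneously and L(P) ∩ L(Q) = ∅.
So no string is accepted by both, and the intersection is empty.

Yes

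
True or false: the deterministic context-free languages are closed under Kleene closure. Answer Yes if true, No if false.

No

L = {c aⁿbⁿ : n≥0} ∪ {cc aⁿb²ⁿ : n≥0} is a DCFL (the number of leading c's fixes which ratio the DPDA checks), but L* is not. Every word of L starts with c, so in a factorisation of the string cc aⁱbʲ (i≥1) into words of L each factor begins at one of the two c's: either the whole string is a single word of L (forcing j = 2i), or it splits as c · (c aⁱbʲ) with c ∈ L (take n = 0) and c aⁱbʲ ∈ L (forcing j = i). Thus L* ∩ cca⁺b* = {cc aⁿbⁿ : n≥1} ∪ {cc aⁿb²ⁿ : n≥1}. A DPDA for L* would give one for this intersection with a regular set, and, started from its configuration after reading cc, one for {aⁿbⁿ : n≥1} ∪ {aⁿb²ⁿ : n≥1}, which no deterministic PDA accepts (a DPDA for it would have a single run on aⁿb²ⁿ, accepting after the prefix aⁿbⁿ and accepting again after n more b's; an ordinary PDA that simulates it on a's and b's and, at any moment when it is accepting, may switch to reading only a fresh letter d while feeding each d to the simulation as a b, would accept aⁱbʲdᵏ (k≥1) exactly when both aⁱbʲ and aⁱbʲ⁺ᵏ are in the language, i.e. its language intersected with the regular set a*b*d⁺ would be exactly {aⁿbⁿdⁿ : n≥1} — impossible, since context-free languages are closed under intersection with regular sets and {aⁿbⁿdⁿ} is not context-free). So L* is not a DCFL.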